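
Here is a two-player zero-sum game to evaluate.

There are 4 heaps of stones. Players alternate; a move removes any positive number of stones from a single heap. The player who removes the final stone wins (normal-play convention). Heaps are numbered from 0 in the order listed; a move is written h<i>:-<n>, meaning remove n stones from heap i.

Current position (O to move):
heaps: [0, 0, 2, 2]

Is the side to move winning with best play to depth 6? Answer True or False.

O winning at [(0,0,2,2)]: False

[(0,0,2,2)] O move#1: h2:-1:-1/(0,0,1,2)*, h2:-2:-1/(0,0,0,2), h3:-1:-1/(0,0,2,1), h3:-2:-1/(0,0,2,0)
[(0,0,1,2)] X move#2: h2:-1:-1/(0,0,0,2), h3:-1:+1/(0,0,1,1)*, h3:-2:-1/(0,0,1,0)
[(0,0,1,1)] O move#3: h2:-1:-1/(0,0,0,1)*, h3:-1:-1/(0,0,1,0)
[(0,0,0,1)] X move#4: h3:-1:+1/(0,0,0,0)*
[(0,0,0,0)] end (terminal -1, O#5); searched (0,0,2,2) to 6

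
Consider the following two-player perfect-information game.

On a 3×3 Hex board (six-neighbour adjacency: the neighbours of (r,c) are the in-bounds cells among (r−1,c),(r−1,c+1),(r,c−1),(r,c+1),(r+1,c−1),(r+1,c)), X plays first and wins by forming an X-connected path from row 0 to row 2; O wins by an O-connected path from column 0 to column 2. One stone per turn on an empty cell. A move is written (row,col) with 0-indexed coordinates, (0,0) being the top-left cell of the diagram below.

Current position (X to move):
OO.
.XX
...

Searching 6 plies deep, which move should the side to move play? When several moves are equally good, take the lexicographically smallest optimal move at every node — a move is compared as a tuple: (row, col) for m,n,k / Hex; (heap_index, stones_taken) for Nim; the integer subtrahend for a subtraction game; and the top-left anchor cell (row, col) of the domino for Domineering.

[OO./.XX/...] X move#1: (0,2):+1/OOX/.XX/...*, (1,0):-1/OO./XXX/..., (2,0):-1/OO./.XX/X.., (2,1):-1/OO./.XX/.X., (2,2):-1/OO./.XX/..X
[OOX/.XX/...] O move#2: (1,0):-1/OOX/OXX/...*, (2,0):-1/OOX/.XX/O.., (2,1):-1/OOX/.XX/.O., (2,2):-1/OOX/.XX/..O
[OOX/OXX/...] X move#3: (2,0):+1/OOX/OXX/X..*, (2,1):+1/OOX/OXX/.X., (2,2):+1/OOX/OXX/..X
[OOX/OXX/X..] end (terminal -1, O#4); searched OO./.XX/... to 6

X's best at [OO./.XX/...]: (0,2)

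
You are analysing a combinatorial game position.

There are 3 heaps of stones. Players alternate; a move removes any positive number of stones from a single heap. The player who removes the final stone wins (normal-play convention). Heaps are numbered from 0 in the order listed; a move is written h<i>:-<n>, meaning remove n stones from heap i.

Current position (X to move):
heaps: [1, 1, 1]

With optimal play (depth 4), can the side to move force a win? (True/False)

p1 X@[(1,1,1)]: h0:-1[(0,1,1)]+1* h1:-1[(1,0,1)]+1 h2:-1[(1,1,0)]+1
p2 O@[(0,1,1)]: h1:-1[(0,0,1)]-1* h2:-1[(0,1,0)]-1
p3 X@[(0,0,1)]: h2:-1[(0,0,0)]+1*
p4 O@[(0,0,0)] terminal -1; root [(1,1,1)] d4

X winning at [(1,1,1)]: True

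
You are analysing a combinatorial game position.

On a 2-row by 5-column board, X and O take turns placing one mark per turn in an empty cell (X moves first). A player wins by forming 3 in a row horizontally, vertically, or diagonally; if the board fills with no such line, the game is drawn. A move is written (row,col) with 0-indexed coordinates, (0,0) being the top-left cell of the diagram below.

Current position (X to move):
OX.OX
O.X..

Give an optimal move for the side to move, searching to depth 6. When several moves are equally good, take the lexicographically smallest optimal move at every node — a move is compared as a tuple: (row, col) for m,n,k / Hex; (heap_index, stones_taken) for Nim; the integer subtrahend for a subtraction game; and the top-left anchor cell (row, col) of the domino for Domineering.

X's best at [OX.OX/O.X..]: (1,3)

ply 1, X at OX.OX/O.X.. | (0,2)=+0→OXXOX/O.X..; (1,1)=+0→OX.OX/OXX..; (1,3)=+1→OX.OX/O.XX.*; (1,4)=+0→OX.OX/O.X.X
ply 2, O at OX.OX/O.XX. | (0,2)=-1→OXOOX/O.XX.*; (1,1)=-1→OX.OX/OOXX.; (1,4)=-1→OX.OX/O.XXO
ply 3, X at OXOOX/O.XX. | (1,1)=+1→OXOOX/OXXX.*; (1,4)=+1→OXOOX/O.XXX
ply 4: OXOOX/OXXX. is terminal -1 (O); from OX.OX/O.X.. depth 6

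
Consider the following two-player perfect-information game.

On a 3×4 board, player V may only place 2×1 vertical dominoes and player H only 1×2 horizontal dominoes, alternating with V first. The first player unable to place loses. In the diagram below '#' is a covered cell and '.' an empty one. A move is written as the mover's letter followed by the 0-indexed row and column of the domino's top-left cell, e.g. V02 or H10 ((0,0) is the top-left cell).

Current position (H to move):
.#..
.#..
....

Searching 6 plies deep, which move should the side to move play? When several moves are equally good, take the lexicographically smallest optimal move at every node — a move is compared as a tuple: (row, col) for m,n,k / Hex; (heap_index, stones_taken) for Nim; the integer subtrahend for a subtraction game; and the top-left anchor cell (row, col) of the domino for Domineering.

H's best at [.#../.#../....]: H12

ply 1, H at .#../.#../.... | H02=-1→.###/.#../....; H12=+1→.#../.###/....*; H20=-1→.#../.#../##..; H21=-1→.#../.#../.##.; H22=-1→.#../.#../..##
ply 2, V at .#../.###/.... | V00=-1→##../####/....*; V10=-1→.#../####/#...
ply 3, H at ##../####/.... | H02=+1→####/####/....*; H20=+1→##../####/##..; H21=+1→##../####/.##.; H22=+1→##../####/..##
ply 4: ####/####/.... is terminal -1 (V); from .#../.#../.... depth 6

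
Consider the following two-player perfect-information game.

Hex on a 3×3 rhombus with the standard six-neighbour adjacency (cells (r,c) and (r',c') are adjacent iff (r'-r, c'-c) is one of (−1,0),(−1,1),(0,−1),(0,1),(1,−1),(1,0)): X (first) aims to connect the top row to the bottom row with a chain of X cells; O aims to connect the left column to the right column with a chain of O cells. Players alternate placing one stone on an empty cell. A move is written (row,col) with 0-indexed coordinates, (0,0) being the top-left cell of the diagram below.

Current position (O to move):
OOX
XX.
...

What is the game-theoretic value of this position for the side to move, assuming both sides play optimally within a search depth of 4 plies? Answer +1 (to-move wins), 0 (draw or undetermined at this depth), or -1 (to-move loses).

[OOX/XX./...] O move#1: (1,2):-1/OOX/XXO/...*, (2,0):-1/OOX/XX./O.., (2,1):-1/OOX/XX./.O., (2,2):-1/OOX/XX./..O
[OOX/XXO/...] X move#2: (2,0):+1/OOX/XXO/X..*, (2,1):+1/OOX/XXO/.X., (2,2):+1/OOX/XXO/..X
[OOX/XXO/X..] end (terminal -1, O#3); searched OOX/XX./... to 4

value(OOX/XX./..., O) = -1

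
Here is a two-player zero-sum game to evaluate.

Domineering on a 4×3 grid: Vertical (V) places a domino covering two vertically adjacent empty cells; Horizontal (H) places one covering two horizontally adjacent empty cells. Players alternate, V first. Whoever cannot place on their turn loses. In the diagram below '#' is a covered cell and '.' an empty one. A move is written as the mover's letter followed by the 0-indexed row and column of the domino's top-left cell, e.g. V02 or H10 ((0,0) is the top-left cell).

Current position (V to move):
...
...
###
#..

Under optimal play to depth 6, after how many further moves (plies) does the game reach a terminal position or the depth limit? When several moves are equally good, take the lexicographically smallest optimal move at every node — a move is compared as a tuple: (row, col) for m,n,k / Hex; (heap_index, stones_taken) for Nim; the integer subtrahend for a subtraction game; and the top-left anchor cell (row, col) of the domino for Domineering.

p1 V@[.../.../###/#..]: V00[#../#../###/#..]-1 V01[.#./.#./###/#..]+1* V02[..#/..#/###/#..]-1
p2 H@[.#./.#./###/#..]: H31[.#./.#./###/###]-1*
p3 V@[.#./.#./###/###]: V00[##./##./###/###]+1* V02[.##/.##/###/###]+1
p4 H@[##./##./###/###] terminal -1; root [.../.../###/#..] d6

PV length from [.../.../###/#..]: 3 plies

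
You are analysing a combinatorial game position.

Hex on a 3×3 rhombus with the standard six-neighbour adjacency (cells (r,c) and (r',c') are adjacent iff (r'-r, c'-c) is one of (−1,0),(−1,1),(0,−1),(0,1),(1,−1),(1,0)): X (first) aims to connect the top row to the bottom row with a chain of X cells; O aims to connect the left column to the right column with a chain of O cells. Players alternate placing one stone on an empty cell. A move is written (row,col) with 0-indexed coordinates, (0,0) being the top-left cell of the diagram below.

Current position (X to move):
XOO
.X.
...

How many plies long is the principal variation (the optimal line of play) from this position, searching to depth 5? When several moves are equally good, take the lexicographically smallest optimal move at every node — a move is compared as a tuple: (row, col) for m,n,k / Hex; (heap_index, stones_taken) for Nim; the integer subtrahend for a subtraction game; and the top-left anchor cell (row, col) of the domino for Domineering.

PV length from [XOO/.X./...]: 3 plies

[XOO/.X./...] X move#1: (1,0):+1/XOO/XX./...*, (1,2):-1/XOO/.XX/..., (2,0):-1/XOO/.X./X.., (2,1):-1/XOO/.X./.X., (2,2):-1/XOO/.X./..X
[XOO/XX./...] O move#2: (1,2):-1/XOO/XXO/...*, (2,0):-1/XOO/XX./O.., (2,1):-1/XOO/XX./.O., (2,2):-1/XOO/XX./..O
[XOO/XXO/...] X move#3: (2,0):+1/XOO/XXO/X..*, (2,1):+1/XOO/XXO/.X., (2,2):+1/XOO/XXO/..X
[XOO/XXO/X..] end (terminal -1, O#4); searched XOO/.X./... to 5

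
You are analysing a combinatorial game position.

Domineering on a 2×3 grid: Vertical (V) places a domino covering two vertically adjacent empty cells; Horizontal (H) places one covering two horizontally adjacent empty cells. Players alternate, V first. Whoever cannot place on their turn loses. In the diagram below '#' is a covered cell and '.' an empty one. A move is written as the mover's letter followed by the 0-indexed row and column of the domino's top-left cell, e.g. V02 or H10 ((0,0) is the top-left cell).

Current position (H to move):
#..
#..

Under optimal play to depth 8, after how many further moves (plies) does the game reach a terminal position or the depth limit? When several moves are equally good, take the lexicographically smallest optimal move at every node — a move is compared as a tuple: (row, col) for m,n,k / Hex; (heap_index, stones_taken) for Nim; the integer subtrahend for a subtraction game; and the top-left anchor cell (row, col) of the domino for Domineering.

ply 1, H at #../#.. | H01=+1→###/#..*; H11=+1→#../###
ply 2: ###/#.. is terminal -1 (V); from #../#.. depth 8

PV length from [#../#..]: 1 ply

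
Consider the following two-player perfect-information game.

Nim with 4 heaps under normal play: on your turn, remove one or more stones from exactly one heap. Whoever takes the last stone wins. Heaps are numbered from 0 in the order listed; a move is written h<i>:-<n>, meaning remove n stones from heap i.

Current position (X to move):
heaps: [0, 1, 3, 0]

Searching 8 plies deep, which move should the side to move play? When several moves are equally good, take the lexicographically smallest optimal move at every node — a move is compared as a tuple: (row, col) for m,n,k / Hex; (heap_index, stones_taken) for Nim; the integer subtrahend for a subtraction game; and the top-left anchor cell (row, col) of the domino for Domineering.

X's best at [(0,1,3,0)]: h2:-2

ply 1, X at (0,1,3,0) | h1:-1=-1→(0,0,3,0); h2:-1=-1→(0,1,2,0); h2:-2=+1→(0,1,1,0)*; h2:-3=-1→(0,1,0,0)
ply 2, O at (0,1,1,0) | h1:-1=-1→(0,0,1,0)*; h2:-1=-1→(0,1,0,0)
ply 3, X at (0,0,1,0) | h2:-1=+1→(0,0,0,0)*
ply 4: (0,0,0,0) is terminal -1 (O); from (0,1,3,0) depth 8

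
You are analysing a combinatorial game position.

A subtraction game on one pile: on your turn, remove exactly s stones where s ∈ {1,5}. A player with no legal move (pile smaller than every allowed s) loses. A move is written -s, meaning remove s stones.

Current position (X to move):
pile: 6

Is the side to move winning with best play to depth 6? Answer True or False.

X winning at [6]: False

p1 X@[6]: -1[5]-1* -5[1]-1
p2 O@[5]: -1[4]+1* -5[0]+1
p3 X@[4]: -1[3]-1*
p4 O@[3]: -1[2]+1*
p5 X@[2]: -1[1]-1*
p6 O@[1]: -1[0]+1*
p7 X@[0] terminal -1; root [6] d6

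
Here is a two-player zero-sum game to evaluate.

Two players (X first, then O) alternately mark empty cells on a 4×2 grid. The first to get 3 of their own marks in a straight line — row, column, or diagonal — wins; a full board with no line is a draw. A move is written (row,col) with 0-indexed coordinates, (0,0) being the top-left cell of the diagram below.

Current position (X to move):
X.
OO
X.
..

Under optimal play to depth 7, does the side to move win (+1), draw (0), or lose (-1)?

value(X./OO/X./.., X) = 0

[X./OO/X./..] X move#1: (0,1):+0/XX/OO/X./..*, (2,1):+0/X./OO/XX/.., (3,0):-1/X./OO/X./X., (3,1):+0/X./OO/X./.X
[XX/OO/X./..] O move#2: (2,1):+0/XX/OO/XO/..*, (3,0):+0/XX/OO/X./O., (3,1):+0/XX/OO/X./.O
[XX/OO/XO/..] X move#3: (3,0):-1/XX/OO/XO/X., (3,1):+0/XX/OO/XO/.X*
[XX/OO/XO/.X] O move#4: (3,0):+0/XX/OO/XO/OX*
[XX/OO/XO/OX] end (terminal +0, X#5); searched X./OO/X./.. to 7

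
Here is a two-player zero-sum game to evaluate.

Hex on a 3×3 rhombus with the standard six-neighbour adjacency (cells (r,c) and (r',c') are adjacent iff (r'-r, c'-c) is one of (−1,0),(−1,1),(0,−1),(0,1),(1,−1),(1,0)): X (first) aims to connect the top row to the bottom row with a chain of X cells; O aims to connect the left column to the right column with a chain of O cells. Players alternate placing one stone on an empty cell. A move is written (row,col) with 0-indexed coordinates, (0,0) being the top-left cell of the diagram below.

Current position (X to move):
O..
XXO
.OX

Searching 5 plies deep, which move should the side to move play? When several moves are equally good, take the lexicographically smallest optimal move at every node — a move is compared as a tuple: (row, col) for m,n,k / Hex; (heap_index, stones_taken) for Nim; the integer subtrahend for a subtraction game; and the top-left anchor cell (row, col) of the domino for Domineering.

X's best at [O../XXO/.OX]: (2,0)

ply 1, X at O../XXO/.OX | (0,1)=-1→OX./XXO/.OX; (0,2)=-1→O.X/XXO/.OX; (2,0)=+1→O../XXO/XOX*
ply 2, O at O../XXO/XOX | (0,1)=-1→OO./XXO/XOX*; (0,2)=-1→O.O/XXO/XOX
ply 3, X at OO./XXO/XOX | (0,2)=+1→OOX/XXO/XOX*
ply 4: OOX/XXO/XOX is terminal -1 (O); from O../XXO/.OX depth 5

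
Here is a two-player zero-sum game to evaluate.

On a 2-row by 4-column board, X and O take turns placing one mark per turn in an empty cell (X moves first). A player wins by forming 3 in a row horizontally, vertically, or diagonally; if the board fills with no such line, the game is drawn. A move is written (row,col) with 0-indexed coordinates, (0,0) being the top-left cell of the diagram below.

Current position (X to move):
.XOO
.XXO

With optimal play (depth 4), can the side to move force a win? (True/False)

X winning at [.XOO/.XXO]: True

[.XOO/.XXO] X move#1: (0,0):+0/XXOO/.XXO, (1,0):+1/.XOO/XXXO*
[.XOO/XXXO] end (terminal -1, O#2); searched .XOO/.XXO to 4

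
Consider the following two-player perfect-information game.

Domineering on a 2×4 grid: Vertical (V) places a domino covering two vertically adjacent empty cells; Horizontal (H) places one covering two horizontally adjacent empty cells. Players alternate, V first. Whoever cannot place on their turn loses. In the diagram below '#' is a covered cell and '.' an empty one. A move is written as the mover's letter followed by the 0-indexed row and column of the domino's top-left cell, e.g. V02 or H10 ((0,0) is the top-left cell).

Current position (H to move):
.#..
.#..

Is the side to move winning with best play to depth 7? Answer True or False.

p1 H@[.#../.#..]: H02[.###/.#..]+1* H12[.#../.###]+1
p2 V@[.###/.#..]: V00[####/##..]-1*
p3 H@[####/##..]: H12[####/####]+1*
p4 V@[####/####] terminal -1; root [.#../.#..] d7

H winning at [.#../.#..]: True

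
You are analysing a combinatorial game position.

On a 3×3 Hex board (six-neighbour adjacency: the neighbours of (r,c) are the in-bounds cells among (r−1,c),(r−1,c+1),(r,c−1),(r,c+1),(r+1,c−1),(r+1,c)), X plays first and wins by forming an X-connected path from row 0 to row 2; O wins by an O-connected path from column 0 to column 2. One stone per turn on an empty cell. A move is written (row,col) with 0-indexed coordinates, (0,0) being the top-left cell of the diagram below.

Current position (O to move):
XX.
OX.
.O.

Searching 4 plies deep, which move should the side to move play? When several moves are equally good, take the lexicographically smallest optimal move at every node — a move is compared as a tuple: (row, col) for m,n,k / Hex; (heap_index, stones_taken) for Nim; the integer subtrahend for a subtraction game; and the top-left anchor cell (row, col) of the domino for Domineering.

p1 O@[XX./OX./.O.]: (0,2)[XXO/OX./.O.]-1 (1,2)[XX./OXO/.O.]-1 (2,0)[XX./OX./OO.]+1* (2,2)[XX./OX./.OO]-1
p2 X@[XX./OX./OO.]: (0,2)[XXX/OX./OO.]-1* (1,2)[XX./OXX/OO.]-1 (2,2)[XX./OX./OOX]-1
p3 O@[XXX/OX./OO.]: (1,2)[XXX/OXO/OO.]+1* (2,2)[XXX/OX./OOO]+1
p4 X@[XXX/OXO/OO.] terminal -1; root [XX./OX./.O.] d4

O's best at [XX./OX./.O.]: (2,0)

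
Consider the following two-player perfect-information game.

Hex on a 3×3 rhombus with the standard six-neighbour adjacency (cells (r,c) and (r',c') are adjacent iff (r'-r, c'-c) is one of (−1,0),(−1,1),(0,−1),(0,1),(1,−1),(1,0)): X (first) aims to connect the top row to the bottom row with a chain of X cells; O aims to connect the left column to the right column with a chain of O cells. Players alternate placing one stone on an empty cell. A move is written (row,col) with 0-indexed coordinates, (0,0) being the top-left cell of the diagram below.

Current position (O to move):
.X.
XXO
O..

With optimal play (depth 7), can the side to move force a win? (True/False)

p1 O@[.X./XXO/O..]: (0,0)[OX./XXO/O..]-1 (0,2)[.XO/XXO/O..]-1 (2,1)[.X./XXO/OO.]+1* (2,2)[.X./XXO/O.O]-1
p2 X@[.X./XXO/OO.] terminal -1; root [.X./XXO/O..] d7

O winning at [.X./XXO/O..]: True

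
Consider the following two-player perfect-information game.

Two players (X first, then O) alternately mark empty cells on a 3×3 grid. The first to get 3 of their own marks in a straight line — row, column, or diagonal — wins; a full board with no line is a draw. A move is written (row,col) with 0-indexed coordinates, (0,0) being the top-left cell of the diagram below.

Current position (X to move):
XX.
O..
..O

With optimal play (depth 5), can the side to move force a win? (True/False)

X winning at [XX./O../..O]: True

[XX./O../..O] X move#1: (0,2):+1/XXX/O../..O*, (1,1):+1/XX./OX./..O, (1,2):+0/XX./O.X/..O, (2,0):+0/XX./O../X.O, (2,1):+1/XX./O../.XO
[XXX/O../..O] end (terminal -1, O#2); searched XX./O../..O to 5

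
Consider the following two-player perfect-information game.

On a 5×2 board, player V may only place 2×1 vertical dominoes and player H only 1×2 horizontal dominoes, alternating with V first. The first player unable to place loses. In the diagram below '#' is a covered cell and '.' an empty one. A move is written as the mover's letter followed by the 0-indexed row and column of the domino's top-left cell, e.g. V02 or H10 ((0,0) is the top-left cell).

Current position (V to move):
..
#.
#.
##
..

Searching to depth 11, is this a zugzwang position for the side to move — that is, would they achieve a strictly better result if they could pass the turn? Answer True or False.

ply 1, V at ../#./#./##/.. | V01=-1→.#/##/#./##/..*; V11=-1→../##/##/##/..
ply 2, H at .#/##/#./##/.. | H40=+1→.#/##/#./##/##*
ply 3: .#/##/#./##/## is terminal -1 (V); from ../#./#./##/.. depth 11
suppose V passes — search the same position with H to move:
pass> ply 1, H at ../#./#./##/.. | H00=+1→##/#./#./##/..*; H40=-1→../#./#./##/##
pass> ply 2, V at ##/#./#./##/.. | V11=-1→##/##/##/##/..*
pass> ply 3, H at ##/##/##/##/.. | H40=+1→##/##/##/##/##*
pass> ply 4: ##/##/##/##/## is terminal -1 (V); from ../#./#./##/.. depth 11
for V: play -1, pass -1

zugzwang(../#./#./##/.., V) = False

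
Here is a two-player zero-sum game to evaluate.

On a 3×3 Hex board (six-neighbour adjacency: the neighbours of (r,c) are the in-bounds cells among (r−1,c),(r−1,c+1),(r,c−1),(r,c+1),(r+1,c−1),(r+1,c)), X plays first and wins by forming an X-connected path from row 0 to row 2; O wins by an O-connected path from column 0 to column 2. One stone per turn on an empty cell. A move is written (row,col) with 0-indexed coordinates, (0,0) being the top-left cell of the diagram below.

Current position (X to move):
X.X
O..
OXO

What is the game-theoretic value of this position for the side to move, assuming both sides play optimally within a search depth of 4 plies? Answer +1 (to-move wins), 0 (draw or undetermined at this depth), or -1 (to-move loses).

[X.X/O../OXO] X move#1: (0,1):+1/XXX/O../OXO*, (1,1):+1/X.X/OX./OXO, (1,2):+1/X.X/O.X/OXO
[XXX/O../OXO] O move#2: (1,1):-1/XXX/OO./OXO*, (1,2):-1/XXX/O.O/OXO
[XXX/OO./OXO] X move#3: (1,2):+1/XXX/OOX/OXO*
[XXX/OOX/OXO] end (terminal -1, O#4); searched X.X/O../OXO to 4

value(X.X/O../OXO, X) = +1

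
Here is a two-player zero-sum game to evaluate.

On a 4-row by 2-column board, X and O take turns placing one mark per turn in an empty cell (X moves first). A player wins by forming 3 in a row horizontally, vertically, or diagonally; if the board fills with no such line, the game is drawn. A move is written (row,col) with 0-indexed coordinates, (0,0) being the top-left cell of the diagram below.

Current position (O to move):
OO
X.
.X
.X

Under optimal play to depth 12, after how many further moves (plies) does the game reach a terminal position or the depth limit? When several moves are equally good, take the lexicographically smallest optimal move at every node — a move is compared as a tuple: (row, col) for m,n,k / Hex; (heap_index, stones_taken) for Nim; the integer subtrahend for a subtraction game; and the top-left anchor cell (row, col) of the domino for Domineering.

ply 1, O at OO/X./.X/.X | (1,1)=+0→OO/XO/.X/.X*; (2,0)=-1→OO/X./OX/.X; (3,0)=-1→OO/X./.X/OX
ply 2, X at OO/XO/.X/.X | (2,0)=+0→OO/XO/XX/.X*; (3,0)=+0→OO/XO/.X/XX
ply 3, O at OO/XO/XX/.X | (3,0)=+0→OO/XO/XX/OX*
ply 4: OO/XO/XX/OX is terminal +0 (X); from OO/X./.X/.X depth 12

PV length from [OO/X./.X/.X]: 3 plies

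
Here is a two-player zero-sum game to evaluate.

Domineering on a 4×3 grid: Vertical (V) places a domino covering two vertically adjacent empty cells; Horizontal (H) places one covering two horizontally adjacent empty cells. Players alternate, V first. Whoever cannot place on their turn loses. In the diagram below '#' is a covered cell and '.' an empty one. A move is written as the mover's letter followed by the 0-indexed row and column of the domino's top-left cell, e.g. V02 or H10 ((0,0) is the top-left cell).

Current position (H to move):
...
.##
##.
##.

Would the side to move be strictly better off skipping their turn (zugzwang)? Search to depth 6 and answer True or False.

ply 1, H at .../.##/##./##. | H00=-1→##./.##/##./##.*; H01=-1→.##/.##/##./##.
ply 2, V at ##./.##/##./##. | V22=+1→##./.##/###/###*
ply 3: ##./.##/###/### is terminal -1 (H); from .../.##/##./##. depth 6
pass branch (V moves first from the same position):
  | ply 1, V at .../.##/##./##. | V00=+1→#../###/##./##.*; V22=-1→.../.##/###/###
  | ply 2, H at #../###/##./##. | H01=-1→###/###/##./##.*
  | ply 3, V at ###/###/##./##. | V22=+1→###/###/###/###*
  | ply 4: ###/###/###/### is terminal -1 (H); from .../.##/##./##. depth 6
H moving scores -1; H passing scores -1

zugzwang(.../.##/##./##., H) = False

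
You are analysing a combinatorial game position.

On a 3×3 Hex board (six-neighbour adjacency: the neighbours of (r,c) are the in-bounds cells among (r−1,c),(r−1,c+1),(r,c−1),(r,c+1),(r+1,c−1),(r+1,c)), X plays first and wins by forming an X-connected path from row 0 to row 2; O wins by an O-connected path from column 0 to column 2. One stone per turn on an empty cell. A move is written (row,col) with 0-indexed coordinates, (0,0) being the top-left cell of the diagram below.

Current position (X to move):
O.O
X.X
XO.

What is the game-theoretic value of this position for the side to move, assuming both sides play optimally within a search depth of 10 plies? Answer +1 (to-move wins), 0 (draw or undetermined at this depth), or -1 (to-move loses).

p1 X@[O.O/X.X/XO.]: (0,1)[OXO/X.X/XO.]+1* (1,1)[O.O/XXX/XO.]-1 (2,2)[O.O/X.X/XOX]-1
p2 O@[OXO/X.X/XO.] terminal -1; root [O.O/X.X/XO.] d10

value(O.O/X.X/XO., X) = +1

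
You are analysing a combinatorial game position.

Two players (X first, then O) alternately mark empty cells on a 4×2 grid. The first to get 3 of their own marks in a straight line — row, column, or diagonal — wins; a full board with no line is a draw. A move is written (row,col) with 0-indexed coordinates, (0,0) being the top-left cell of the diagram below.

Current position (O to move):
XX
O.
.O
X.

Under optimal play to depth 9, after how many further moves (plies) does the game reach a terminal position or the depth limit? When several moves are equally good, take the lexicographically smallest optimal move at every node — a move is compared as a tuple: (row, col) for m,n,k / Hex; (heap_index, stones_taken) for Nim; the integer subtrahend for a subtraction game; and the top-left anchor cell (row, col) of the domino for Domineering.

PV length from [XX/O./.O/X.]: 3 plies

[XX/O./.O/X.] O move#1: (1,1):+0/XX/OO/.O/X.*, (2,0):+0/XX/O./OO/X., (3,1):+0/XX/O./.O/XO
[XX/OO/.O/X.] X move#2: (2,0):-1/XX/OO/XO/X., (3,1):+0/XX/OO/.O/XX*
[XX/OO/.O/XX] O move#3: (2,0):+0/XX/OO/OO/XX*
[XX/OO/OO/XX] end (terminal +0, X#4); searched XX/O./.O/X. to 9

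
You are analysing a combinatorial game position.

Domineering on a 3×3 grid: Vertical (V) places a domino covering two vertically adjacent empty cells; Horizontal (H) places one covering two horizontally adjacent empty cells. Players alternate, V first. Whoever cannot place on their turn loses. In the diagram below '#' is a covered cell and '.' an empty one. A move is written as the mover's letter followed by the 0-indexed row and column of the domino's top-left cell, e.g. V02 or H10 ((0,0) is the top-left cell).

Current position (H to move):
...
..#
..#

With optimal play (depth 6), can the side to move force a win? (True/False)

H winning at [.../..#/..#]: True

[.../..#/..#] H move#1: H00:-1/##./..#/..#, H01:-1/.##/..#/..#, H10:+1/.../###/..#*, H20:-1/.../..#/###
[.../###/..#] end (terminal -1, V#2); searched .../..#/..# to 6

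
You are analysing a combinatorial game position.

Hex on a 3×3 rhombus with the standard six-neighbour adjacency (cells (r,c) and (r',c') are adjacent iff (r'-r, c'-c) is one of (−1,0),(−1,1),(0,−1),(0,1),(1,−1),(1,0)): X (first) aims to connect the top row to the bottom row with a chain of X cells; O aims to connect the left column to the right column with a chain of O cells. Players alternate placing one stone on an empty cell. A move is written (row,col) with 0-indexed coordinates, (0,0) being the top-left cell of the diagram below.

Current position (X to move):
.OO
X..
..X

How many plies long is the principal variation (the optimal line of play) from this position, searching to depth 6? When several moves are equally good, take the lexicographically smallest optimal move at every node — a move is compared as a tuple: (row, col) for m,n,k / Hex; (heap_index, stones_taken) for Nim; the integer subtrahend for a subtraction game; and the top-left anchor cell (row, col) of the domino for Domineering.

PV length from [.OO/X../..X]: 3 plies

[.OO/X../..X] X move#1: (0,0):+1/XOO/X../..X*, (1,1):-1/.OO/XX./..X, (1,2):-1/.OO/X.X/..X, (2,0):-1/.OO/X../X.X, (2,1):-1/.OO/X../.XX
[XOO/X../..X] O move#2: (1,1):-1/XOO/XO./..X*, (1,2):-1/XOO/X.O/..X, (2,0):-1/XOO/X../O.X, (2,1):-1/XOO/X../.OX
[XOO/XO./..X] X move#3: (1,2):-1/XOO/XOX/..X, (2,0):+1/XOO/XO./X.X*, (2,1):-1/XOO/XO./.XX
[XOO/XO./X.X] end (terminal -1, O#4); searched .OO/X../..X to 6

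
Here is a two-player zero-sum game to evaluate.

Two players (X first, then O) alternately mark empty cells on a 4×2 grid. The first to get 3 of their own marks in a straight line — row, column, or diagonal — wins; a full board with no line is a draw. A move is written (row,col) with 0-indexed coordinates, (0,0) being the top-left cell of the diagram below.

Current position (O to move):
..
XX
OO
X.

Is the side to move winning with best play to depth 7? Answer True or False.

O winning at [../XX/OO/X.]: False

ply 1, O at ../XX/OO/X. | (0,0)=+0→O./XX/OO/X.*; (0,1)=+0→.O/XX/OO/X.; (3,1)=+0→../XX/OO/XO
ply 2, X at O./XX/OO/X. | (0,1)=+0→OX/XX/OO/X.*; (3,1)=+0→O./XX/OO/XX
ply 3, O at OX/XX/OO/X. | (3,1)=+0→OX/XX/OO/XO*
ply 4: OX/XX/OO/XO is terminal +0 (X); from ../XX/OO/X. depth 7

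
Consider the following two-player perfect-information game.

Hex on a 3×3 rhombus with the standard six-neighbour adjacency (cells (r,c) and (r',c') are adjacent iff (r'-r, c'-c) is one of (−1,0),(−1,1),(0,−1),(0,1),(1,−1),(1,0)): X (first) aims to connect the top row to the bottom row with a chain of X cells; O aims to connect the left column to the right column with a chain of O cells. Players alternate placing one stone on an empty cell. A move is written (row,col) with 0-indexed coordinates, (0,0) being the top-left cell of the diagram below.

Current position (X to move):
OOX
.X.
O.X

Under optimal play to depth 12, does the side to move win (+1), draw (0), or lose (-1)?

p1 X@[OOX/.X./O.X]: (1,0)[OOX/XX./O.X]+1* (1,2)[OOX/.XX/O.X]+1 (2,1)[OOX/.X./OXX]+1
p2 O@[OOX/XX./O.X]: (1,2)[OOX/XXO/O.X]-1* (2,1)[OOX/XX./OOX]-1
p3 X@[OOX/XXO/O.X]: (2,1)[OOX/XXO/OXX]+1*
p4 O@[OOX/XXO/OXX] terminal -1; root [OOX/.X./O.X] d12

value(OOX/.X./O.X, X) = +1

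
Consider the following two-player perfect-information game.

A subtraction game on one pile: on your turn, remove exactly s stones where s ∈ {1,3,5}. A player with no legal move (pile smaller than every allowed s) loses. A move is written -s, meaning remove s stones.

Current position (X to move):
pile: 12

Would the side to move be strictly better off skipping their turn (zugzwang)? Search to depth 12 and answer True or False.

zugzwang(12, X) = True

ply 1, X at 12 | -1=-1→11*; -3=-1→9; -5=-1→7
ply 2, O at 11 | -1=+1→10*; -3=+1→8; -5=+1→6
ply 3, X at 10 | -1=-1→9*; -3=-1→7; -5=-1→5
ply 4, O at 9 | -1=+1→8*; -3=+1→6; -5=+1→4
ply 5, X at 8 | -1=-1→7*; -3=-1→5; -5=-1→3
ply 6, O at 7 | -1=+1→6*; -3=+1→4; -5=+1→2
ply 7, X at 6 | -1=-1→5*; -3=-1→3; -5=-1→1
ply 8, O at 5 | -1=+1→4*; -3=+1→2; -5=+1→0
ply 9, X at 4 | -1=-1→3*; -3=-1→1
ply 10, O at 3 | -1=+1→2*; -3=+1→0
ply 11, X at 2 | -1=-1→1*
ply 12, O at 1 | -1=+1→0*
ply 13: 0 is terminal -1 (X); from 12 depth 12
pass branch (O moves first from the same position):
  | ply 1, O at 12 | -1=-1→11*; -3=-1→9; -5=-1→7
  | ply 2, X at 11 | -1=+1→10*; -3=+1→8; -5=+1→6
  | ply 3, O at 10 | -1=-1→9*; -3=-1→7; -5=-1→5
  | ply 4, X at 9 | -1=+1→8*; -3=+1→6; -5=+1→4
  | ply 5, O at 8 | -1=-1→7*; -3=-1→5; -5=-1→3
  | ply 6, X at 7 | -1=+1→6*; -3=+1→4; -5=+1→2
  | ply 7, O at 6 | -1=-1→5*; -3=-1→3; -5=-1→1
  | ply 8, X at 5 | -1=+1→4*; -3=+1→2; -5=+1→0
  | ply 9, O at 4 | -1=-1→3*; -3=-1→1
  | ply 10, X at 3 | -1=+1→2*; -3=+1→0
  | ply 11, O at 2 | -1=-1→1*
  | ply 12, X at 1 | -1=+1→0*
  | ply 13: 0 is terminal -1 (O); from 12 depth 12
X moving scores -1; X passing scores +1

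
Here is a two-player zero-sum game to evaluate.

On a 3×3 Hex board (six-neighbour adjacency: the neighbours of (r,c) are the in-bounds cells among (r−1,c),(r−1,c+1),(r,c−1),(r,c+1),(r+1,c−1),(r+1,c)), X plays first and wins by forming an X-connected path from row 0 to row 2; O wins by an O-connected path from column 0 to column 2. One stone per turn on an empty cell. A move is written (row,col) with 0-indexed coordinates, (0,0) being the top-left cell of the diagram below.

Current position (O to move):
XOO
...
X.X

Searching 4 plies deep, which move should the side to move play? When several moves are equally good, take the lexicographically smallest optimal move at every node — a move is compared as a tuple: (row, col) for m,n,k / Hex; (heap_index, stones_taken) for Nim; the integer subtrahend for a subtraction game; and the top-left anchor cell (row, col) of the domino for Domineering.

ply 1, O at XOO/.../X.X | (1,0)=+1→XOO/O../X.X*; (1,1)=-1→XOO/.O./X.X; (1,2)=-1→XOO/..O/X.X; (2,1)=-1→XOO/.../XOX
ply 2: XOO/O../X.X is terminal -1 (X); from XOO/.../X.X depth 4

O's best at [XOO/.../X.X]: (1,0)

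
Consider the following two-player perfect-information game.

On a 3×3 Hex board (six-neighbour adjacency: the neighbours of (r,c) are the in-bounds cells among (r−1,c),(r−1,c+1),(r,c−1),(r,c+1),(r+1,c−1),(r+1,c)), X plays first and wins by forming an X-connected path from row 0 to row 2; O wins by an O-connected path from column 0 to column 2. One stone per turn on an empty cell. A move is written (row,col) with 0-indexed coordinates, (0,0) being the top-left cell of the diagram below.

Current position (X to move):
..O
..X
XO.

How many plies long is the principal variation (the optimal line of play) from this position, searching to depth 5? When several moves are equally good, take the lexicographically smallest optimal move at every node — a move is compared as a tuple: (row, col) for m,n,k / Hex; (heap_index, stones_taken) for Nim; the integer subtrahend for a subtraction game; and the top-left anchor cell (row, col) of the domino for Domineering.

PV length from [..O/..X/XO.]: 3 plies

ply 1, X at ..O/..X/XO. | (0,0)=-1→X.O/..X/XO.; (0,1)=+1→.XO/..X/XO.*; (1,0)=+1→..O/X.X/XO.; (1,1)=-1→..O/.XX/XO.; (2,2)=-1→..O/..X/XOX
ply 2, O at .XO/..X/XO. | (0,0)=-1→OXO/..X/XO.*; (1,0)=-1→.XO/O.X/XO.; (1,1)=-1→.XO/.OX/XO.; (2,2)=-1→.XO/..X/XOO
ply 3, X at OXO/..X/XO. | (1,0)=+1→OXO/X.X/XO.*; (1,1)=+1→OXO/.XX/XO.; (2,2)=+1→OXO/..X/XOX
ply 4: OXO/X.X/XO. is terminal -1 (O); from ..O/..X/XO. depth 5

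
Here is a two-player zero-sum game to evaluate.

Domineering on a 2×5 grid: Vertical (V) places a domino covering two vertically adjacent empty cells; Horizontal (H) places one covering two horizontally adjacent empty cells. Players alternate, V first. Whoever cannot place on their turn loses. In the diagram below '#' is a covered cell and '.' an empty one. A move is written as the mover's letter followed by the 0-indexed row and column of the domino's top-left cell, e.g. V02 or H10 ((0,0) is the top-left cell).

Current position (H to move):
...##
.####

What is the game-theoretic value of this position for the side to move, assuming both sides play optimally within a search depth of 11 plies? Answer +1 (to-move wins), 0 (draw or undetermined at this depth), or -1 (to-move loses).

ply 1, H at ...##/.#### | H00=+1→##.##/.####*; H01=-1→.####/.####
ply 2: ##.##/.#### is terminal -1 (V); from ...##/.#### depth 11

value(...##/.####, H) = +1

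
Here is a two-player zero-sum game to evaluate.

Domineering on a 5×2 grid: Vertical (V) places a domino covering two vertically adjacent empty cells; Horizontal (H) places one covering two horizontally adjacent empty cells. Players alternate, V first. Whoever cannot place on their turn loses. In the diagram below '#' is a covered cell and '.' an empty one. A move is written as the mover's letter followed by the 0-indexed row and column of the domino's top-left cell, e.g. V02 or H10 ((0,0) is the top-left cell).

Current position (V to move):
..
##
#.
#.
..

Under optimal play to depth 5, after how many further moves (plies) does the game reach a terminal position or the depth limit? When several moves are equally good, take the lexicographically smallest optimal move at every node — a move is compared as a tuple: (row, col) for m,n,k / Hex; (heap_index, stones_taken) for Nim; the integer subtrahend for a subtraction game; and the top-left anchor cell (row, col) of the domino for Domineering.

PV length from [../##/#./#./..]: 2 plies

ply 1, V at ../##/#./#./.. | V21=-1→../##/##/##/..*; V31=-1→../##/#./##/.#
ply 2, H at ../##/##/##/.. | H00=+1→##/##/##/##/..*; H40=+1→../##/##/##/##
ply 3: ##/##/##/##/.. is terminal -1 (V); from ../##/#./#./.. depth 5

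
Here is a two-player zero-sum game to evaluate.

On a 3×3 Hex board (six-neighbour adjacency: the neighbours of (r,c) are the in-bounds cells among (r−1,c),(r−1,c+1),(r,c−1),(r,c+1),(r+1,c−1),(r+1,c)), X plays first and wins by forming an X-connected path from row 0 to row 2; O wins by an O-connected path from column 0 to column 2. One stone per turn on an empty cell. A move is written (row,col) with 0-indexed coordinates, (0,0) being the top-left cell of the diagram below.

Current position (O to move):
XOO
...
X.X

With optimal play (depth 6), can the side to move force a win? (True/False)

O winning at [XOO/.../X.X]: True

ply 1, O at XOO/.../X.X | (1,0)=+1→XOO/O../X.X*; (1,1)=-1→XOO/.O./X.X; (1,2)=-1→XOO/..O/X.X; (2,1)=-1→XOO/.../XOX
ply 2: XOO/O../X.X is terminal -1 (X); from XOO/.../X.X depth 6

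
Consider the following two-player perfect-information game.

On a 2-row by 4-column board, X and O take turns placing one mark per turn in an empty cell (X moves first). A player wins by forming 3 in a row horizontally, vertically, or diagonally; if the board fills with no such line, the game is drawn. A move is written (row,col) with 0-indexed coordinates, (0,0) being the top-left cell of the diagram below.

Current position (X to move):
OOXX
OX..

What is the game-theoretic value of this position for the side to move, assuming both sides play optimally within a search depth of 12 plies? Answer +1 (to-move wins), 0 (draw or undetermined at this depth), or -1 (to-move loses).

value(OOXX/OX.., X) = 0

[OOXX/OX..] X move#1: (1,2):+0/OOXX/OXX.*, (1,3):+0/OOXX/OX.X
[OOXX/OXX.] O move#2: (1,3):+0/OOXX/OXXO*
[OOXX/OXXO] end (terminal +0, X#3); searched OOXX/OX.. to 12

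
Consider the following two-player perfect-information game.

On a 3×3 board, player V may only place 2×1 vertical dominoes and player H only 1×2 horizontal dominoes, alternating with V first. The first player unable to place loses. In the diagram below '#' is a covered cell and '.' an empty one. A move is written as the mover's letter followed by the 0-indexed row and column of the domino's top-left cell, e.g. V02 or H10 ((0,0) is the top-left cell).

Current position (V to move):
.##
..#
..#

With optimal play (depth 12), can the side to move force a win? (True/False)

p1 V@[.##/..#/..#]: V00[###/#.#/..#]-1 V10[.##/#.#/#.#]+1* V11[.##/.##/.##]+1
p2 H@[.##/#.#/#.#] terminal -1; root [.##/..#/..#] d12

V winning at [.##/..#/..#]: True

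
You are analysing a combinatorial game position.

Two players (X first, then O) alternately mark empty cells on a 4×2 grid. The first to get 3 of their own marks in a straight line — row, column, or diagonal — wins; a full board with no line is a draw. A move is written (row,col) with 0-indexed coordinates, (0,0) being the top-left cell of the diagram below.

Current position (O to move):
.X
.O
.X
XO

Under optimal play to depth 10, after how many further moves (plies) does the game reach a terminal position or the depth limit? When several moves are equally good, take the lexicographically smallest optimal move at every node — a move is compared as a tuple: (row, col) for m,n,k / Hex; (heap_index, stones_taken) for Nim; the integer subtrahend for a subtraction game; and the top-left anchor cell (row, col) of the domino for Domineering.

PV length from [.X/.O/.X/XO]: 3 plies

ply 1, O at .X/.O/.X/XO | (0,0)=+0→OX/.O/.X/XO*; (1,0)=+0→.X/OO/.X/XO; (2,0)=+0→.X/.O/OX/XO
ply 2, X at OX/.O/.X/XO | (1,0)=+0→OX/XO/.X/XO*; (2,0)=+0→OX/.O/XX/XO
ply 3, O at OX/XO/.X/XO | (2,0)=+0→OX/XO/OX/XO*
ply 4: OX/XO/OX/XO is terminal +0 (X); from .X/.O/.X/XO depth 10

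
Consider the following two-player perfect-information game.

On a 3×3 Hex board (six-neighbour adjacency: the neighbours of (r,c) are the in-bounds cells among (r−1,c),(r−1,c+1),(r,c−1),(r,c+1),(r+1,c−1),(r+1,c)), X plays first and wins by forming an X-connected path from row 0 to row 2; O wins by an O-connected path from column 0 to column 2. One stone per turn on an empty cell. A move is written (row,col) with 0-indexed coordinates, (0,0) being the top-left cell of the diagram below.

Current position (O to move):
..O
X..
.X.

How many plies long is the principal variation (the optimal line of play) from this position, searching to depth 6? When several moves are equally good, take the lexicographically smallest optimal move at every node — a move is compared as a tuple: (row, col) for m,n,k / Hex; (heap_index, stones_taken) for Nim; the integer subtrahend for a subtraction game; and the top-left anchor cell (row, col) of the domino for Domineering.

[..O/X../.X.] O move#1: (0,0):-1/O.O/X../.X.*, (0,1):-1/.OO/X../.X., (1,1):-1/..O/XO./.X., (1,2):-1/..O/X.O/.X., (2,0):-1/..O/X../OX., (2,2):-1/..O/X../.XO
[O.O/X../.X.] X move#2: (0,1):+1/OXO/X../.X.*, (1,1):-1/O.O/XX./.X., (1,2):-1/O.O/X.X/.X., (2,0):-1/O.O/X../XX., (2,2):-1/O.O/X../.XX
[OXO/X../.X.] O move#3: (1,1):-1/OXO/XO./.X.*, (1,2):-1/OXO/X.O/.X., (2,0):-1/OXO/X../OX., (2,2):-1/OXO/X../.XO
[OXO/XO./.X.] X move#4: (1,2):-1/OXO/XOX/.X., (2,0):+1/OXO/XO./XX.*, (2,2):-1/OXO/XO./.XX
[OXO/XO./XX.] end (terminal -1, O#5); searched ..O/X../.X. to 6

PV length from [..O/X../.X.]: 4 plies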